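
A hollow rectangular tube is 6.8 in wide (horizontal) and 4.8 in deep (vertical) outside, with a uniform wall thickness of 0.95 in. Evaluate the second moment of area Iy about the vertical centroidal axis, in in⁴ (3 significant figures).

Split into non-overlapping primitives; take the origin at the lower-left of the bounding box.
Outer rectangle: 6.8 × 4.8, A = 32.64 in², x = 3.4 in, Ī = 125.77 in⁴.
Inner void (subtracted): 4.9 × 2.9, A = 14.21 in², x = 3.4 in, Ī = 28.432 in⁴.
By symmetry the centroid is at mid-width, x̄ = 3.4 in.
All pieces are centred on the vertical centroidal axis, so I = ΣĪ (holes subtracted) = 97.341 in⁴.

Iy ≈ 97.3 in⁴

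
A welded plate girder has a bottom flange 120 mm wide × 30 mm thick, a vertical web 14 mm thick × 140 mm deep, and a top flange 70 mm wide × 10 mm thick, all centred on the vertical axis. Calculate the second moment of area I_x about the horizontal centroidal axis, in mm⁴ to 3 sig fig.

I_x ≈ 2.32 × 10⁷ mm⁴

Split into non-overlapping primitives; take the origin at the lower-left of the bounding box.
Bottom plate: 120 × 30, A = 3 600 mm², y = 15 mm, Ī = 270 000 mm⁴.
Web plate: 14 × 140, A = 1 960 mm², y = 100 mm, Ī = 3 201 333 mm⁴.
Top plate: 70 × 10, A = 700 mm², y = 175 mm, Ī = 5833.3 mm⁴.
Centroid: ȳ = ΣA·y / ΣA = 59.505 mm.
Transfer each piece to the horizontal centroidal axis using Ī + A·d² with d = y − 59.505:
  bottom plate: d = -44.505 mm → contributes +7 400 436 mm⁴
  web plate: d = 40.495 mm → contributes +6 415 463 mm⁴
  top plate: d = 115.5 mm → contributes +9 343 233 mm⁴
Total I = 23 159 132 mm⁴.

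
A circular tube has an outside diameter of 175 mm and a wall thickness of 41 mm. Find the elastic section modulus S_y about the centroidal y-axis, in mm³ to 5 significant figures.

Split into non-overlapping primitives; take the origin at the lower-left of the bounding box.
Outer circle: ⌀175, A = 24052.82 mm², x = 87.5 mm, Ī = 46 038 598 mm⁴.
Bore (subtracted): ⌀93, A = 6792.909 mm², x = 87.5 mm, Ī = 3 671 992 mm⁴.
By symmetry the centroid is at mid-width, x̄ = 87.5 mm.
All pieces are centred on the centroidal y-axis, so I = ΣĪ (holes subtracted) = 42 366 607 mm⁴.
Extreme fibre distance c = 87.5 mm; S = I/c = 484189.8 mm³.

S_y ≈ 4.8419 × 10⁵ mm³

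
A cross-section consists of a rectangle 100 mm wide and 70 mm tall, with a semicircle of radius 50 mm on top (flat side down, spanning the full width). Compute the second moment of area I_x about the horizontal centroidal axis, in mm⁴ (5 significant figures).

I_x ≈ 1.1496 × 10⁷ mm⁴

Break the section into simple shapes (no overlaps), measuring from the bottom-left corner of the bounding box.
Rectangular body: 100 × 70, A = 7 000 mm², y = 35 mm, Ī = 2 858 333 mm⁴.
Semicircular cap: semicircle r = 50, A = 3926.991 mm², y = 91.22066 mm, Ī = 685 981 mm⁴.
Centroid: ȳ = ΣA·y / ΣA = 55.20483 mm.
Transfer each piece to the horizontal centroidal axis using Ī + A·d² with d = y − 55.20483:
  rectangular body: d = -20.20483 mm → contributes +5 715 980 mm⁴
  semicircular cap: d = 36.01583 mm → contributes +5 779 837 mm⁴
Total I = 11 495 817 mm⁴.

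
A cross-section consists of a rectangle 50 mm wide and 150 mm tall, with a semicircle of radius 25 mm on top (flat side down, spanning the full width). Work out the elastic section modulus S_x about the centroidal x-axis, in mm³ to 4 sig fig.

S_x ≈ 2.272 × 10⁵ mm³

Split into non-overlapping primitives; take the origin at the lower-left of the bounding box.
Rectangular body: 50 × 150, A = 7 500 mm², y = 75 mm, Ī = 14 062 500 mm⁴.
Semicircular cap: semicircle r = 25, A = 981.748 mm², y = 160.61 mm, Ī = 42873.8 mm⁴.
Centroid: ȳ = ΣA·y / ΣA = 84.9092 mm.
Transfer each piece to the centroidal x-axis using Ī + A·d² with d = y − 84.9092:
  rectangular body: d = -9.90925 mm → contributes +14 798 949 mm⁴
  semicircular cap: d = 75.7011 mm → contributes +5 668 930 mm⁴
Total I = 20 467 879 mm⁴.
Extreme fibre distance c = 90.0908 mm; S = I/c = 227 192 mm³.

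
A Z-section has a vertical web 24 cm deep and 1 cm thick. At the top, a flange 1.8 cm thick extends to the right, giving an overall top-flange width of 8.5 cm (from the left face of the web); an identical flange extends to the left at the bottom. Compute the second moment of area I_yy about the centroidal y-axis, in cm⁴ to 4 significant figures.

I_yy ≈ 616.3 cm⁴

Split into non-overlapping primitives; take the origin at the lower-left of the bounding box.
Web: 1 × 24, A = 24 cm², x = 8 cm, Ī = 2 cm⁴.
Top flange (beyond web): 7.5 × 1.8, A = 13.5 cm², x = 12.25 cm, Ī = 63.2813 cm⁴.
Bottom flange (beyond web): 7.5 × 1.8, A = 13.5 cm², x = 3.75 cm, Ī = 63.2813 cm⁴.
Centroid: x̄ = ΣA·x / ΣA = 8 cm.
Transfer each piece to the centroidal y-axis using Ī + A·d² with d = x − 8:
  web: d = 0 cm → contributes +2 cm⁴
  top flange (beyond web): d = 4.25 cm → contributes +307.125 cm⁴
  bottom flange (beyond web): d = -4.25 cm → contributes +307.125 cm⁴
Total I = 616.25 cm⁴.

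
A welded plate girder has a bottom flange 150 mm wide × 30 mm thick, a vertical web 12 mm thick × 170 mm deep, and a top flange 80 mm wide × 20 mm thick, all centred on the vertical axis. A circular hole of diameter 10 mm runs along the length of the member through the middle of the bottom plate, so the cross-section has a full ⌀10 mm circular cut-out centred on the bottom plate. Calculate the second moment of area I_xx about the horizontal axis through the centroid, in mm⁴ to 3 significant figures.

Break the section into simple shapes (no overlaps), measuring from the bottom-left corner of the bounding box.
Bottom plate: 150 × 30, A = 4 500 mm², y = 15 mm, Ī = 337 500 mm⁴.
Web plate: 12 × 170, A = 2 040 mm², y = 115 mm, Ī = 4 913 000 mm⁴.
Top plate: 80 × 20, A = 1 600 mm², y = 210 mm, Ī = 53 333 mm⁴.
Hole (subtracted): ⌀10, A = 78.54 mm², y = 15 mm, Ī = 490.87 mm⁴.
Centroid: ȳ = ΣA·y / ΣA = 79.008 mm.
Transfer each piece to the horizontal axis through the centroid using Ī + A·d² with d = y − 79.008:
  bottom plate: d = -64.008 mm → contributes +18 774 255 mm⁴
  web plate: d = 35.992 mm → contributes +7 555 628 mm⁴
  top plate: d = 130.99 mm → contributes +27 507 473 mm⁴
  hole: d = -64.008 mm → contributes −322 273 mm⁴
Total I = 53 515 083 mm⁴.

I_xx ≈ 5.35 × 10⁷ mm⁴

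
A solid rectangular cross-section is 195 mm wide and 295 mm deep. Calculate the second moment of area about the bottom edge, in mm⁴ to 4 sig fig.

I_base ≈ 1.669 × 10⁹ mm⁴

The section: 195 × 295, A = 57 525 mm², y = 147.5 mm, Ī = 417 176 094 mm⁴.
Transfer it to the bottom edge using Ī + A·d² with d = y − 0:
  the section: d = 147.5 mm → contributes +1 668 704 375 mm⁴
Total I = 1 668 704 375 mm⁴.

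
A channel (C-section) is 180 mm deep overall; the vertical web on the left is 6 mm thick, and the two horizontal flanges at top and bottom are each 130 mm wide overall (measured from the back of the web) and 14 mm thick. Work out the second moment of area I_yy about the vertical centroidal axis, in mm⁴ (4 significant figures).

Split into non-overlapping primitives; take the origin at the lower-left of the bounding box.
Web: 6 × 180, A = 1 080 mm², x = 3 mm, Ī = 3 240 mm⁴.
Top flange (beyond web): 124 × 14, A = 1 736 mm², x = 68 mm, Ī = 2 224 395 mm⁴.
Bottom flange (beyond web): 124 × 14, A = 1 736 mm², x = 68 mm, Ī = 2 224 395 mm⁴.
Centroid: x̄ = ΣA·x / ΣA = 52.5782 mm.
Transfer each piece to the vertical centroidal axis using Ī + A·d² with d = x − 52.5782:
  web: d = -49.5782 mm → contributes +2 657 879 mm⁴
  top flange (beyond web): d = 15.4218 mm → contributes +2 637 270 mm⁴
  bottom flange (beyond web): d = 15.4218 mm → contributes +2 637 270 mm⁴
Total I = 7 932 419 mm⁴.

I_yy ≈ 7.932 × 10⁶ mm⁴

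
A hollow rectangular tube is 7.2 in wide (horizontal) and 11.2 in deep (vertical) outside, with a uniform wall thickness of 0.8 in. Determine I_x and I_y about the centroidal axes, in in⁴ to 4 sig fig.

Break the section into simple shapes (no overlaps), measuring from the bottom-left corner of the bounding box.
Outer rectangle: 7.2 × 11.2, A = 80.64 in², y = 5.6 in, Ī = 842.957 in⁴.
Inner void (subtracted): 5.6 × 9.6, A = 53.76 in², y = 5.6 in, Ī = 412.877 in⁴.
By symmetry the centroid is at mid-height, ȳ = 5.6 in.
All pieces are centred on the centroidal x-axis, so I = ΣĪ (holes subtracted) = 430.08 in⁴.
Repeating about the centroidal y-axis gives I_y = 207.872 in⁴.

I_x ≈ 430.1 in⁴, I_y ≈ 207.9 in⁴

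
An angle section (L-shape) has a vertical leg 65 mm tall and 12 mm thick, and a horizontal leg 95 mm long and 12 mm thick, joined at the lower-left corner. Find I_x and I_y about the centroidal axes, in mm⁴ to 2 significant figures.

I_x ≈ 5.9 × 10⁵ mm⁴, I_y ≈ 1.6 × 10⁶ mm⁴

Decompose the section into non-overlapping parts with the origin at the bottom-left of its bounding rectangle.
Vertical leg: 12 × 65, A = 780 mm², y = 32.5 mm, Ī = 274 625 mm⁴.
Horizontal leg (remainder): 83 × 12, A = 996 mm², y = 6 mm, Ī = 11 952 mm⁴.
Centroid: ȳ = ΣA·y / ΣA = 17.64 mm.
Transfer each piece to the centroidal x-axis using Ī + A·d² with d = y − 17.64:
  vertical leg: d = 14.86 mm → contributes +446 899 mm⁴
  horizontal leg (remainder): d = -11.64 mm → contributes +146 865 mm⁴
Total I = 593 764 mm⁴.
For the y-axis: x̄ = 32.64 mm.
Repeating about the centroidal y-axis gives I_y = 1 568 104 mm⁴.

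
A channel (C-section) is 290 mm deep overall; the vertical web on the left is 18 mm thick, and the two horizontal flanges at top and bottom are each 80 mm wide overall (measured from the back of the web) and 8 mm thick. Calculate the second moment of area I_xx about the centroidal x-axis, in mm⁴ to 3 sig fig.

I_xx ≈ 5.63 × 10⁷ mm⁴

Decompose the section into non-overlapping parts with the origin at the bottom-left of its bounding rectangle.
Web: 18 × 290, A = 5 220 mm², y = 145 mm, Ī = 36 583 500 mm⁴.
Top flange (beyond web): 62 × 8, A = 496 mm², y = 286 mm, Ī = 2645.3 mm⁴.
Bottom flange (beyond web): 62 × 8, A = 496 mm², y = 4 mm, Ī = 2645.3 mm⁴.
By symmetry the centroid is at mid-height, ȳ = 145 mm.
Transfer each piece to the centroidal x-axis using Ī + A·d² with d = y − 145:
  web: d = 0 mm → contributes +36 583 500 mm⁴
  top flange (beyond web): d = 141 mm → contributes +9 863 621 mm⁴
  bottom flange (beyond web): d = -141 mm → contributes +9 863 621 mm⁴
Total I = 56 310 743 mm⁴.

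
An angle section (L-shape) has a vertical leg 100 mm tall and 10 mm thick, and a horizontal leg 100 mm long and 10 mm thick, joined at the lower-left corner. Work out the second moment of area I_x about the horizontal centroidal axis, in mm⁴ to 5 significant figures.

I_x ≈ 1.8000 × 10⁶ mm⁴

Decompose the section into non-overlapping parts with the origin at the bottom-left of its bounding rectangle.
Vertical leg: 10 × 100, A = 1 000 mm², y = 50 mm, Ī = 833333.3 mm⁴.
Horizontal leg (remainder): 90 × 10, A = 900 mm², y = 5 mm, Ī = 7 500 mm⁴.
Centroid: ȳ = ΣA·y / ΣA = 28.68421 mm.
Transfer each piece to the horizontal centroidal axis using Ī + A·d² with d = y − 28.68421:
  vertical leg: d = 21.31579 mm → contributes +1 287 696 mm⁴
  horizontal leg (remainder): d = -23.68421 mm → contributes +512347.6 mm⁴
Total I = 1 800 044 mm⁴.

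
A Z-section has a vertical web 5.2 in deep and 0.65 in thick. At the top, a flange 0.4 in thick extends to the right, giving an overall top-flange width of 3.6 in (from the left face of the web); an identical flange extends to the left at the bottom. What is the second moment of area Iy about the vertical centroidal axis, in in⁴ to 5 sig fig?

Break the section into simple shapes (no overlaps), measuring from the bottom-left corner of the bounding box.
Web: 0.65 × 5.2, A = 3.38 in², x = 3.275 in, Ī = 0.1190042 in⁴.
Top flange (beyond web): 2.95 × 0.4, A = 1.18 in², x = 5.075 in, Ī = 0.8557458 in⁴.
Bottom flange (beyond web): 2.95 × 0.4, A = 1.18 in², x = 1.475 in, Ī = 0.8557458 in⁴.
Centroid: x̄ = ΣA·x / ΣA = 3.275 in.
Transfer each piece to the vertical centroidal axis using Ī + A·d² with d = x − 3.275:
  web: d = 0 in → contributes +0.1190042 in⁴
  top flange (beyond web): d = 1.8 in → contributes +4.678946 in⁴
  bottom flange (beyond web): d = -1.8 in → contributes +4.678946 in⁴
Total I = 9.476896 in⁴.

Iy ≈ 9.4769 in⁴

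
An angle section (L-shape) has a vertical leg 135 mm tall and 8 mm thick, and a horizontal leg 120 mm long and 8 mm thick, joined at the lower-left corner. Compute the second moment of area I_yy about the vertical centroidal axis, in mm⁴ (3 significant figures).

Decompose the section into non-overlapping parts with the origin at the bottom-left of its bounding rectangle.
Vertical leg: 8 × 135, A = 1 080 mm², x = 4 mm, Ī = 5 760 mm⁴.
Horizontal leg (remainder): 112 × 8, A = 896 mm², x = 64 mm, Ī = 936 619 mm⁴.
Centroid: x̄ = ΣA·x / ΣA = 31.206 mm.
Transfer each piece to the vertical centroidal axis using Ī + A·d² with d = x − 31.206:
  vertical leg: d = -27.206 mm → contributes +805 168 mm⁴
  horizontal leg (remainder): d = 32.794 mm → contributes +1 900 191 mm⁴
Total I = 2 705 358 mm⁴.

I_yy ≈ 2.71 × 10⁶ mm⁴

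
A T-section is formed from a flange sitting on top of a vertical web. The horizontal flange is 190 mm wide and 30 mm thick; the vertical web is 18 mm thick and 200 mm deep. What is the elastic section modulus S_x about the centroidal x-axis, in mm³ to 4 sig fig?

S_x ≈ 2.441 × 10⁵ mm³

Break the section into simple shapes (no overlaps), measuring from the bottom-left corner of the bounding box.
Flange: 190 × 30, A = 5 700 mm², y = 215 mm, Ī = 427 500 mm⁴.
Web: 18 × 200, A = 3 600 mm², y = 100 mm, Ī = 12 000 000 mm⁴.
Centroid: ȳ = ΣA·y / ΣA = 170.484 mm.
Transfer each piece to the centroidal x-axis using Ī + A·d² with d = y − 170.484:
  flange: d = 44.5161 mm → contributes +11 723 109 mm⁴
  web: d = -70.4839 mm → contributes +29 884 714 mm⁴
Total I = 41 607 823 mm⁴.
Extreme fibre distance c = 170.484 mm; S = I/c = 244 057 mm³.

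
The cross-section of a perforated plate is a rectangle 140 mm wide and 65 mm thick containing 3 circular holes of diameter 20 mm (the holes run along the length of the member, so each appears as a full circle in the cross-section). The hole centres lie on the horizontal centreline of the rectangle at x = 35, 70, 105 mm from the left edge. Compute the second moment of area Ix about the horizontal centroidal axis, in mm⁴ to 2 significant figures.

Ix ≈ 3.2 × 10⁶ mm⁴

Decompose the section into non-overlapping parts with the origin at the bottom-left of its bounding rectangle.
Plate: 140 × 65, A = 9 100 mm², y = 32.5 mm, Ī = 3 203 958 mm⁴.
Hole 1 (subtracted): ⌀20, A = 314.2 mm², y = 32.5 mm, Ī = 7 854 mm⁴.
Hole 2 (subtracted): ⌀20, A = 314.2 mm², y = 32.5 mm, Ī = 7 854 mm⁴.
Hole 3 (subtracted): ⌀20, A = 314.2 mm², y = 32.5 mm, Ī = 7 854 mm⁴.
By symmetry the centroid is at mid-height, ȳ = 32.5 mm.
All pieces are centred on the horizontal centroidal axis, so I = ΣĪ (holes subtracted) = 3 180 396 mm⁴.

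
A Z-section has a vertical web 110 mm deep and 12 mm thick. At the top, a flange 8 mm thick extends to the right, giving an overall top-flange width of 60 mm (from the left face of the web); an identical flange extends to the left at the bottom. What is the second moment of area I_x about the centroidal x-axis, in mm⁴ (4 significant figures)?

Decompose the section into non-overlapping parts with the origin at the bottom-left of its bounding rectangle.
Web: 12 × 110, A = 1 320 mm², y = 55 mm, Ī = 1 331 000 mm⁴.
Top flange (beyond web): 48 × 8, A = 384 mm², y = 106 mm, Ī = 2 048 mm⁴.
Bottom flange (beyond web): 48 × 8, A = 384 mm², y = 4 mm, Ī = 2 048 mm⁴.
Centroid: ȳ = ΣA·y / ΣA = 55 mm.
Transfer each piece to the centroidal x-axis using Ī + A·d² with d = y − 55:
  web: d = 0 mm → contributes +1 331 000 mm⁴
  top flange (beyond web): d = 51 mm → contributes +1 000 832 mm⁴
  bottom flange (beyond web): d = -51 mm → contributes +1 000 832 mm⁴
Total I = 3 332 664 mm⁴.

I_x ≈ 3.333 × 10⁶ mm⁴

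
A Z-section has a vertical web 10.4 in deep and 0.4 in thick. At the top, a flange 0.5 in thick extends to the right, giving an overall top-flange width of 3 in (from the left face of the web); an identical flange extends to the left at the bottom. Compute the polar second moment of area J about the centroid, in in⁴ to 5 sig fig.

J ≈ 108.63 in⁴

Split into non-overlapping primitives; take the origin at the lower-left of the bounding box.
Web: 0.4 × 10.4, A = 4.16 in², y = 5.2 in, Ī = 37.49547 in⁴.
Top flange (beyond web): 2.6 × 0.5, A = 1.3 in², y = 10.15 in, Ī = 0.02708333 in⁴.
Bottom flange (beyond web): 2.6 × 0.5, A = 1.3 in², y = 0.25 in, Ī = 0.02708333 in⁴.
Centroid: ȳ = ΣA·y / ΣA = 5.2 in.
Transfer each piece to the centroidal x-axis using Ī + A·d² with d = y − 5.2:
  web: d = 0 in → contributes +37.49547 in⁴
  top flange (beyond web): d = 4.95 in → contributes +31.88033 in⁴
  bottom flange (beyond web): d = -4.95 in → contributes +31.88033 in⁴
Total I = 101.2561 in⁴.
For the y-axis: x̄ = 2.8 in.
Repeating about the centroidal y-axis gives I_y = 7.370133 in⁴.
Polar second moment: J = I_x + I_y = 108.6263 in⁴.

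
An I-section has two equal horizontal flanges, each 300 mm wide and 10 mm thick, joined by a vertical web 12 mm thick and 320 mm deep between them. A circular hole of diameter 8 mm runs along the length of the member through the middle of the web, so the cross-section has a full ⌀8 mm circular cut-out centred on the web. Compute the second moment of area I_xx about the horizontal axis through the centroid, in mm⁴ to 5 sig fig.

I_xx ≈ 1.9617 × 10⁸ mm⁴

Break the section into simple shapes (no overlaps), measuring from the bottom-left corner of the bounding box.
Bottom flange: 300 × 10, A = 3 000 mm², y = 5 mm, Ī = 25 000 mm⁴.
Web: 12 × 320, A = 3 840 mm², y = 170 mm, Ī = 32 768 000 mm⁴.
Top flange: 300 × 10, A = 3 000 mm², y = 335 mm, Ī = 25 000 mm⁴.
Hole (subtracted): ⌀8, A = 50.26548 mm², y = 170 mm, Ī = 201.0619 mm⁴.
By symmetry the centroid is at mid-height, ȳ = 170 mm.
Transfer each piece to the horizontal axis through the centroid using Ī + A·d² with d = y − 170:
  bottom flange: d = -165 mm → contributes +81 700 000 mm⁴
  web: d = 0 mm → contributes +32 768 000 mm⁴
  top flange: d = 165 mm → contributes +81 700 000 mm⁴
  hole: d = 0 mm → contributes −201.0619 mm⁴
Total I = 196 167 799 mm⁴.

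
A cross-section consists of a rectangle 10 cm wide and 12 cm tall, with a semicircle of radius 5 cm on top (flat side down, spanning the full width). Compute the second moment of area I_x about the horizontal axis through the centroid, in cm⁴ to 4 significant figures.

Split into non-overlapping primitives; take the origin at the lower-left of the bounding box.
Rectangular body: 10 × 12, A = 120 cm², y = 6 cm, Ī = 1 440 cm⁴.
Semicircular cap: semicircle r = 5, A = 39.2699 cm², y = 14.1221 cm, Ī = 68.5981 cm⁴.
Centroid: ȳ = ΣA·y / ΣA = 8.00259 cm.
Transfer each piece to the horizontal axis through the centroid using Ī + A·d² with d = y − 8.00259:
  rectangular body: d = -2.00259 cm → contributes +1921.25 cm⁴
  semicircular cap: d = 6.11947 cm → contributes +1539.18 cm⁴
Total I = 3460.42 cm⁴.

I_x ≈ 3460 cm⁴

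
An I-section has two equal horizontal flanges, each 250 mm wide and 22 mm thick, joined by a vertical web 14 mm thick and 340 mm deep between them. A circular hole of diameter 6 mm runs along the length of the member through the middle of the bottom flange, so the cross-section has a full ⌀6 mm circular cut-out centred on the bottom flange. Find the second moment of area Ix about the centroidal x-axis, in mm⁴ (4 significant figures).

Ix ≈ 4.057 × 10⁸ mm⁴

Decompose the section into non-overlapping parts with the origin at the bottom-left of its bounding rectangle.
Bottom flange: 250 × 22, A = 5 500 mm², y = 11 mm, Ī = 221 833 mm⁴.
Web: 14 × 340, A = 4 760 mm², y = 192 mm, Ī = 45 854 667 mm⁴.
Top flange: 250 × 22, A = 5 500 mm², y = 373 mm, Ī = 221 833 mm⁴.
Hole (subtracted): ⌀6, A = 28.2743 mm², y = 11 mm, Ī = 63.6173 mm⁴.
Centroid: ȳ = ΣA·y / ΣA = 192.325 mm.
Transfer each piece to the centroidal x-axis using Ī + A·d² with d = y − 192.325:
  bottom flange: d = -181.325 mm → contributes +181 055 603 mm⁴
  web: d = -0.325308 mm → contributes +45 855 170 mm⁴
  top flange: d = 180.675 mm → contributes +179 760 227 mm⁴
  hole: d = -181.325 mm → contributes −929 692 mm⁴
Total I = 405 741 309 mm⁴.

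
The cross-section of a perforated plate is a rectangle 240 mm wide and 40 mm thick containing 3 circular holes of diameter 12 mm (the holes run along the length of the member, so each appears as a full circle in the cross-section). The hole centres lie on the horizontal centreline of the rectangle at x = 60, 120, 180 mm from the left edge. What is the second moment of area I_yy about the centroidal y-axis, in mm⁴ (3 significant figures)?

I_yy ≈ 4.53 × 10⁷ mm⁴

Break the section into simple shapes (no overlaps), measuring from the bottom-left corner of the bounding box.
Plate: 240 × 40, A = 9 600 mm², x = 120 mm, Ī = 46 080 000 mm⁴.
Hole 1 (subtracted): ⌀12, A = 113.1 mm², x = 60 mm, Ī = 1017.9 mm⁴.
Hole 2 (subtracted): ⌀12, A = 113.1 mm², x = 120 mm, Ī = 1017.9 mm⁴.
Hole 3 (subtracted): ⌀12, A = 113.1 mm², x = 180 mm, Ī = 1017.9 mm⁴.
By symmetry the centroid is at mid-width, x̄ = 120 mm.
Transfer each piece to the centroidal y-axis using Ī + A·d² with d = x − 120:
  plate: d = 0 mm → contributes +46 080 000 mm⁴
  hole 1: d = -60 mm → contributes −408 168 mm⁴
  hole 2: d = 0 mm → contributes −1017.9 mm⁴
  hole 3: d = 60 mm → contributes −408 168 mm⁴
Total I = 45 262 646 mm⁴.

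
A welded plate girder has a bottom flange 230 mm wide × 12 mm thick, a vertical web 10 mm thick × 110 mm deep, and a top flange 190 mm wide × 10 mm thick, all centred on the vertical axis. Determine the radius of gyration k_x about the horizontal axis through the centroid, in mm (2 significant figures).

k_x ≈ 56 mm

Decompose the section into non-overlapping parts with the origin at the bottom-left of its bounding rectangle.
Bottom plate: 230 × 12, A = 2 760 mm², y = 6 mm, Ī = 33 120 mm⁴.
Web plate: 10 × 110, A = 1 100 mm², y = 67 mm, Ī = 1 109 167 mm⁴.
Top plate: 190 × 10, A = 1 900 mm², y = 127 mm, Ī = 15 833 mm⁴.
Centroid: ȳ = ΣA·y / ΣA = 57.56 mm.
Transfer each piece to the horizontal axis through the centroid using Ī + A·d² with d = y − 57.56:
  bottom plate: d = -51.56 mm → contributes +7 371 108 mm⁴
  web plate: d = 9.438 mm → contributes +1 207 140 mm⁴
  top plate: d = 69.44 mm → contributes +9 176 810 mm⁴
Total I = 17 755 058 mm⁴.
Radius of gyration: k = √(I/A) = √(17 755 058 / 5 760) = 55.52 mm.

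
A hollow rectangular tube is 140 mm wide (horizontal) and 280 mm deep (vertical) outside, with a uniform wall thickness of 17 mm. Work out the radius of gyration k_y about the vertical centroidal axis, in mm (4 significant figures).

k_y ≈ 54.94 mm

Split into non-overlapping primitives; take the origin at the lower-left of the bounding box.
Outer rectangle: 140 × 280, A = 39 200 mm², x = 70 mm, Ī = 64 026 667 mm⁴.
Inner void (subtracted): 106 × 246, A = 26 076 mm², x = 70 mm, Ī = 24 415 828 mm⁴.
By symmetry the centroid is at mid-width, x̄ = 70 mm.
All pieces are centred on the vertical centroidal axis, so I = ΣĪ (holes subtracted) = 39 610 839 mm⁴.
Radius of gyration: k = √(I/A) = √(39 610 839 / 13 124) = 54.9381 mm.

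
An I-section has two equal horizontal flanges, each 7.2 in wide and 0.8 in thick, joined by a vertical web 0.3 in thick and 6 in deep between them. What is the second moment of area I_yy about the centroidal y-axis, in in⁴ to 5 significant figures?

Treat the section as a set of non-overlapping primitives; coordinates are from the bounding-box lower-left.
Bottom flange: 7.2 × 0.8, A = 5.76 in², x = 3.6 in, Ī = 24.8832 in⁴.
Web: 0.3 × 6, A = 1.8 in², x = 3.6 in, Ī = 0.0135 in⁴.
Top flange: 7.2 × 0.8, A = 5.76 in², x = 3.6 in, Ī = 24.8832 in⁴.
By symmetry the centroid is at mid-width, x̄ = 3.6 in.
All pieces are centred on the centroidal y-axis, so I = ΣĪ = 49.7799 in⁴.

I_yy ≈ 49.780 in⁴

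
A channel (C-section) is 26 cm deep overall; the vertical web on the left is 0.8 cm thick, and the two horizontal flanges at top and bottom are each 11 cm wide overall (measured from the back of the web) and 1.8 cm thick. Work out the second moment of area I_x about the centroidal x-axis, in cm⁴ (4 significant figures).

I_x ≈ 6558 cm⁴

Treat the section as a set of non-overlapping primitives; coordinates are from the bounding-box lower-left.
Web: 0.8 × 26, A = 20.8 cm², y = 13 cm, Ī = 1171.73 cm⁴.
Top flange (beyond web): 10.2 × 1.8, A = 18.36 cm², y = 25.1 cm, Ī = 4.9572 cm⁴.
Bottom flange (beyond web): 10.2 × 1.8, A = 18.36 cm², y = 0.9 cm, Ī = 4.9572 cm⁴.
By symmetry the centroid is at mid-height, ȳ = 13 cm.
Transfer each piece to the centroidal x-axis using Ī + A·d² with d = y − 13:
  web: d = 0 cm → contributes +1171.73 cm⁴
  top flange (beyond web): d = 12.1 cm → contributes +2693.04 cm⁴
  bottom flange (beyond web): d = -12.1 cm → contributes +2693.04 cm⁴
Total I = 6557.82 cm⁴.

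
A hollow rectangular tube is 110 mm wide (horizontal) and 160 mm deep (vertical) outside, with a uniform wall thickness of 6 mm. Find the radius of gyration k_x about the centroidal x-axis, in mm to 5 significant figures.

Break the section into simple shapes (no overlaps), measuring from the bottom-left corner of the bounding box.
Outer rectangle: 110 × 160, A = 17 600 mm², y = 80 mm, Ī = 37 546 667 mm⁴.
Inner void (subtracted): 98 × 148, A = 14 504 mm², y = 80 mm, Ī = 26 474 635 mm⁴.
By symmetry the centroid is at mid-height, ȳ = 80 mm.
All pieces are centred on the centroidal x-axis, so I = ΣĪ (holes subtracted) = 11 072 032 mm⁴.
Radius of gyration: k = √(I/A) = √(11 072 032 / 3 096) = 59.80165 mm.

k_x ≈ 59.802 mm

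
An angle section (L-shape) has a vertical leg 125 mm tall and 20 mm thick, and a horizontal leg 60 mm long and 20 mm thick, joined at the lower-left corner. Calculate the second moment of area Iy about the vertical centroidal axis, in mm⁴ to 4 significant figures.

Split into non-overlapping primitives; take the origin at the lower-left of the bounding box.
Vertical leg: 20 × 125, A = 2 500 mm², x = 10 mm, Ī = 83333.3 mm⁴.
Horizontal leg (remainder): 40 × 20, A = 800 mm², x = 40 mm, Ī = 106 667 mm⁴.
Centroid: x̄ = ΣA·x / ΣA = 17.2727 mm.
Transfer each piece to the vertical centroidal axis using Ī + A·d² with d = x − 17.2727:
  vertical leg: d = -7.27273 mm → contributes +215 565 mm⁴
  horizontal leg (remainder): d = 22.7273 mm → contributes +519 890 mm⁴
Total I = 735 455 mm⁴.

Iy ≈ 7.355 × 10⁵ mm⁴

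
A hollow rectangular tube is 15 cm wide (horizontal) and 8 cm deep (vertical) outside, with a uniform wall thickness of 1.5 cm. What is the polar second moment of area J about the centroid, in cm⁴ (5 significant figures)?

J ≈ 2045.0 cm⁴

Treat the section as a set of non-overlapping primitives; coordinates are from the bounding-box lower-left.
Outer rectangle: 15 × 8, A = 120 cm², y = 4 cm, Ī = 640 cm⁴.
Inner void (subtracted): 12 × 5, A = 60 cm², y = 4 cm, Ī = 125 cm⁴.
By symmetry the centroid is at mid-height, ȳ = 4 cm.
All pieces are centred on the centroidal x-axis, so I = ΣĪ (holes subtracted) = 515 cm⁴.
Repeating about the centroidal y-axis gives I_y = 1 530 cm⁴.
Polar second moment: J = I_x + I_y = 2 045 cm⁴.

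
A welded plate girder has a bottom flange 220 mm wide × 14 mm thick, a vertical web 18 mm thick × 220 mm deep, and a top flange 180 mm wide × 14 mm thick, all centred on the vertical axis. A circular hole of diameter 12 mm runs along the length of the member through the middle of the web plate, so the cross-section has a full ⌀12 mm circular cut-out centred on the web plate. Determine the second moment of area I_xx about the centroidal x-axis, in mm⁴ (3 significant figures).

Break the section into simple shapes (no overlaps), measuring from the bottom-left corner of the bounding box.
Bottom plate: 220 × 14, A = 3 080 mm², y = 7 mm, Ī = 50 307 mm⁴.
Web plate: 18 × 220, A = 3 960 mm², y = 124 mm, Ī = 15 972 000 mm⁴.
Top plate: 180 × 14, A = 2 520 mm², y = 241 mm, Ī = 41 160 mm⁴.
Hole (subtracted): ⌀12, A = 113.1 mm², y = 124 mm, Ī = 1017.9 mm⁴.
Centroid: ȳ = ΣA·y / ΣA = 117.06 mm.
Transfer each piece to the centroidal x-axis using Ī + A·d² with d = y − 117.06:
  bottom plate: d = -110.06 mm → contributes +37 361 952 mm⁴
  web plate: d = 6.9356 mm → contributes +16 162 486 mm⁴
  top plate: d = 123.94 mm → contributes +38 748 447 mm⁴
  hole: d = 6.9356 mm → contributes −6458.2 mm⁴
Total I = 92 266 428 mm⁴.

I_xx ≈ 9.23 × 10⁷ mm⁴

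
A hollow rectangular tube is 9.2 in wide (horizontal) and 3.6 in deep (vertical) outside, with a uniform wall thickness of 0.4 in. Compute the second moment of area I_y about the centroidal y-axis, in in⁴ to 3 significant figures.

I_y ≈ 95.3 in⁴

Break the section into simple shapes (no overlaps), measuring from the bottom-left corner of the bounding box.
Outer rectangle: 9.2 × 3.6, A = 33.12 in², x = 4.6 in, Ī = 233.61 in⁴.
Inner void (subtracted): 8.4 × 2.8, A = 23.52 in², x = 4.6 in, Ī = 138.3 in⁴.
By symmetry the centroid is at mid-width, x̄ = 4.6 in.
All pieces are centred on the centroidal y-axis, so I = ΣĪ (holes subtracted) = 95.309 in⁴.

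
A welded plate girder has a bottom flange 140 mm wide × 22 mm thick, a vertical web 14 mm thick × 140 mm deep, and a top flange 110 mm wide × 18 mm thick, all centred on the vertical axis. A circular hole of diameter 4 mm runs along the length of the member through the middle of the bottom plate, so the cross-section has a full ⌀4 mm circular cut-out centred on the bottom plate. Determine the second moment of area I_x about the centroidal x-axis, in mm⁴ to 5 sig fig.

I_x ≈ 3.4653 × 10⁷ mm⁴

Split into non-overlapping primitives; take the origin at the lower-left of the bounding box.
Bottom plate: 140 × 22, A = 3 080 mm², y = 11 mm, Ī = 124226.7 mm⁴.
Web plate: 14 × 140, A = 1 960 mm², y = 92 mm, Ī = 3 201 333 mm⁴.
Top plate: 110 × 18, A = 1 980 mm², y = 171 mm, Ī = 53 460 mm⁴.
Hole (subtracted): ⌀4, A = 12.56637 mm², y = 11 mm, Ī = 12.56637 mm⁴.
Centroid: ȳ = ΣA·y / ΣA = 78.86507 mm.
Transfer each piece to the centroidal x-axis using Ī + A·d² with d = y − 78.86507:
  bottom plate: d = -67.86507 mm → contributes +14 309 685 mm⁴
  web plate: d = 13.13493 mm → contributes +3 539 485 mm⁴
  top plate: d = 92.13493 mm → contributes +16 861 372 mm⁴
  hole: d = -67.86507 mm → contributes −57889.1 mm⁴
Total I = 34 652 653 mm⁴.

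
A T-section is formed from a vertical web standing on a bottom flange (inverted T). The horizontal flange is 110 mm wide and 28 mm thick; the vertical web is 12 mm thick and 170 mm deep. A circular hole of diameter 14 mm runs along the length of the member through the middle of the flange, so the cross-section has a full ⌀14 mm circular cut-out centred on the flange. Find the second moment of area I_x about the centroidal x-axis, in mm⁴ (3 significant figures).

Treat the section as a set of non-overlapping primitives; coordinates are from the bounding-box lower-left.
Flange: 110 × 28, A = 3 080 mm², y = 14 mm, Ī = 201 227 mm⁴.
Web: 12 × 170, A = 2 040 mm², y = 113 mm, Ī = 4 913 000 mm⁴.
Hole (subtracted): ⌀14, A = 153.94 mm², y = 14 mm, Ī = 1885.7 mm⁴.
Centroid: ȳ = ΣA·y / ΣA = 54.668 mm.
Transfer each piece to the centroidal x-axis using Ī + A·d² with d = y − 54.668:
  flange: d = -40.668 mm → contributes +5 295 206 mm⁴
  web: d = 58.332 mm → contributes +11 854 340 mm⁴
  hole: d = -40.668 mm → contributes −256 482 mm⁴
Total I = 16 893 064 mm⁴.

I_x ≈ 1.69 × 10⁷ mm⁴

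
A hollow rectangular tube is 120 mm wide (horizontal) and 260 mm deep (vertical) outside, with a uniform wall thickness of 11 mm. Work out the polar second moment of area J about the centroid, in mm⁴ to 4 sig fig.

J ≈ 8.444 × 10⁷ mm⁴

Decompose the section into non-overlapping parts with the origin at the bottom-left of its bounding rectangle.
Outer rectangle: 120 × 260, A = 31 200 mm², y = 130 mm, Ī = 175 760 000 mm⁴.
Inner void (subtracted): 98 × 238, A = 23 324 mm², y = 130 mm, Ī = 110 097 055 mm⁴.
By symmetry the centroid is at mid-height, ȳ = 130 mm.
All pieces are centred on the centroidal x-axis, so I = ΣĪ (holes subtracted) = 65 662 945 mm⁴.
Repeating about the centroidal y-axis gives I_y = 18 773 025 mm⁴.
Polar second moment: J = I_x + I_y = 84 435 971 mm⁴.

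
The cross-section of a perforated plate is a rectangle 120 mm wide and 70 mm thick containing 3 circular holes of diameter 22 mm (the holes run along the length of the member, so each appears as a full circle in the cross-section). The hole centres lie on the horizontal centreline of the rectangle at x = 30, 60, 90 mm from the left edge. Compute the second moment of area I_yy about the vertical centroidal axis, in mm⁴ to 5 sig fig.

Split into non-overlapping primitives; take the origin at the lower-left of the bounding box.
Plate: 120 × 70, A = 8 400 mm², x = 60 mm, Ī = 10 080 000 mm⁴.
Hole 1 (subtracted): ⌀22, A = 380.1327 mm², x = 30 mm, Ī = 11499.01 mm⁴.
Hole 2 (subtracted): ⌀22, A = 380.1327 mm², x = 60 mm, Ī = 11499.01 mm⁴.
Hole 3 (subtracted): ⌀22, A = 380.1327 mm², x = 90 mm, Ī = 11499.01 mm⁴.
By symmetry the centroid is at mid-width, x̄ = 60 mm.
Transfer each piece to the vertical centroidal axis using Ī + A·d² with d = x − 60:
  plate: d = 0 mm → contributes +10 080 000 mm⁴
  hole 1: d = -30 mm → contributes −353618.5 mm⁴
  hole 2: d = 0 mm → contributes −11499.01 mm⁴
  hole 3: d = 30 mm → contributes −353618.5 mm⁴
Total I = 9 361 264 mm⁴.

I_yy ≈ 9.3613 × 10⁶ mm⁴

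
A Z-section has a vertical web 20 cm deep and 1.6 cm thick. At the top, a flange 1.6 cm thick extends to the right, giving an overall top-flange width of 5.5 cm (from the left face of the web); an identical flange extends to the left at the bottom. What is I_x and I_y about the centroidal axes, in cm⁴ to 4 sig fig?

I_x ≈ 2126 cm⁴, I_y ≈ 117.0 cm⁴

Decompose the section into non-overlapping parts with the origin at the bottom-left of its bounding rectangle.
Web: 1.6 × 20, A = 32 cm², y = 10 cm, Ī = 1066.67 cm⁴.
Top flange (beyond web): 3.9 × 1.6, A = 6.24 cm², y = 19.2 cm, Ī = 1.3312 cm⁴.
Bottom flange (beyond web): 3.9 × 1.6, A = 6.24 cm², y = 0.8 cm, Ī = 1.3312 cm⁴.
Centroid: ȳ = ΣA·y / ΣA = 10 cm.
Transfer each piece to the centroidal x-axis using Ī + A·d² with d = y − 10:
  web: d = 0 cm → contributes +1066.67 cm⁴
  top flange (beyond web): d = 9.2 cm → contributes +529.485 cm⁴
  bottom flange (beyond web): d = -9.2 cm → contributes +529.485 cm⁴
Total I = 2125.64 cm⁴.
For the y-axis: x̄ = 4.7 cm.
Repeating about the centroidal y-axis gives I_y = 117.025 cm⁴.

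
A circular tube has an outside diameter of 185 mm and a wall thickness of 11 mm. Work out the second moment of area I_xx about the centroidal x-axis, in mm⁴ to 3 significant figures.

I_xx ≈ 2.28 × 10⁷ mm⁴

Treat the section as a set of non-overlapping primitives; coordinates are from the bounding-box lower-left.
Outer circle: ⌀185, A = 26 880 mm², y = 92.5 mm, Ī = 57 498 539 mm⁴.
Bore (subtracted): ⌀163, A = 20 867 mm², y = 92.5 mm, Ī = 34 651 363 mm⁴.
By symmetry the centroid is at mid-height, ȳ = 92.5 mm.
All pieces are centred on the centroidal x-axis, so I = ΣĪ (holes subtracted) = 22 847 177 mm⁴.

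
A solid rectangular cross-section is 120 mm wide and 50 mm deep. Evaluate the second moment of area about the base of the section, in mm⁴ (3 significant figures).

I_base ≈ 5.00 × 10⁶ mm⁴

The section: 120 × 50, A = 6 000 mm², y = 25 mm, Ī = 1 250 000 mm⁴.
Transfer it to the bottom edge using Ī + A·d² with d = y − 0:
  the section: d = 25 mm → contributes +5 000 000 mm⁴
Total I = 5 000 000 mm⁴.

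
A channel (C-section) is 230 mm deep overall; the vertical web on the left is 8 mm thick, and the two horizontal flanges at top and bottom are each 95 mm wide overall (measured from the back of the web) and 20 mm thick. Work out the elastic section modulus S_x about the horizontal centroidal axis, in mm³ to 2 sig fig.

S_x ≈ 4.1 × 10⁵ mm³

Treat the section as a set of non-overlapping primitives; coordinates are from the bounding-box lower-left.
Web: 8 × 230, A = 1 840 mm², y = 115 mm, Ī = 8 111 333 mm⁴.
Top flange (beyond web): 87 × 20, A = 1 740 mm², y = 220 mm, Ī = 58 000 mm⁴.
Bottom flange (beyond web): 87 × 20, A = 1 740 mm², y = 10 mm, Ī = 58 000 mm⁴.
By symmetry the centroid is at mid-height, ȳ = 115 mm.
Transfer each piece to the horizontal centroidal axis using Ī + A·d² with d = y − 115:
  web: d = 0 mm → contributes +8 111 333 mm⁴
  top flange (beyond web): d = 105 mm → contributes +19 241 500 mm⁴
  bottom flange (beyond web): d = -105 mm → contributes +19 241 500 mm⁴
Total I = 46 594 333 mm⁴.
Extreme fibre distance c = 115 mm; S = I/c = 405 168 mm³.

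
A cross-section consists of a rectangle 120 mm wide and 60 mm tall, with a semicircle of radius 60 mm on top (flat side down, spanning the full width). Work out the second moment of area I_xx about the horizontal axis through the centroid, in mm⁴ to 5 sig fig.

Decompose the section into non-overlapping parts with the origin at the bottom-left of its bounding rectangle.
Rectangular body: 120 × 60, A = 7 200 mm², y = 30 mm, Ī = 2 160 000 mm⁴.
Semicircular cap: semicircle r = 60, A = 5654.867 mm², y = 85.46479 mm, Ī = 1 422 450 mm⁴.
Centroid: ȳ = ΣA·y / ΣA = 54.39901 mm.
Transfer each piece to the horizontal axis through the centroid using Ī + A·d² with d = y − 54.39901:
  rectangular body: d = -24.39901 mm → contributes +6 446 244 mm⁴
  semicircular cap: d = 31.06578 mm → contributes +6 879 865 mm⁴
Total I = 13 326 109 mm⁴.

I_xx ≈ 1.3326 × 10⁷ mm⁴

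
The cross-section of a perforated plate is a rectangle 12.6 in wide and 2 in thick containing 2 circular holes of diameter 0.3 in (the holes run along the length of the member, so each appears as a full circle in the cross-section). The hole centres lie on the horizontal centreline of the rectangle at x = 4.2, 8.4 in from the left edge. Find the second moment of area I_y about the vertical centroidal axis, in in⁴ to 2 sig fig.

Treat the section as a set of non-overlapping primitives; coordinates are from the bounding-box lower-left.
Plate: 12.6 × 2, A = 25.2 in², x = 6.3 in, Ī = 333.4 in⁴.
Hole 1 (subtracted): ⌀0.3, A = 0.07069 in², x = 4.2 in, Ī = 0.0003976 in⁴.
Hole 2 (subtracted): ⌀0.3, A = 0.07069 in², x = 8.4 in, Ī = 0.0003976 in⁴.
By symmetry the centroid is at mid-width, x̄ = 6.3 in.
Transfer each piece to the vertical centroidal axis using Ī + A·d² with d = x − 6.3:
  plate: d = 0 in → contributes +333.4 in⁴
  hole 1: d = -2.1 in → contributes −0.3121 in⁴
  hole 2: d = 2.1 in → contributes −0.3121 in⁴
Total I = 332.8 in⁴.

I_y ≈ 330 in⁴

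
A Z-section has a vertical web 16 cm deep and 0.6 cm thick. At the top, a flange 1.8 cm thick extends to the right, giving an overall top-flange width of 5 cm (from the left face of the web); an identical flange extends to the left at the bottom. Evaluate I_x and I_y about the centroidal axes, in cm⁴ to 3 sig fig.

Decompose the section into non-overlapping parts with the origin at the bottom-left of its bounding rectangle.
Web: 0.6 × 16, A = 9.6 cm², y = 8 cm, Ī = 204.8 cm⁴.
Top flange (beyond web): 4.4 × 1.8, A = 7.92 cm², y = 15.1 cm, Ī = 2.1384 cm⁴.
Bottom flange (beyond web): 4.4 × 1.8, A = 7.92 cm², y = 0.9 cm, Ī = 2.1384 cm⁴.
Centroid: ȳ = ΣA·y / ΣA = 8 cm.
Transfer each piece to the centroidal x-axis using Ī + A·d² with d = y − 8:
  web: d = 0 cm → contributes +204.8 cm⁴
  top flange (beyond web): d = 7.1 cm → contributes +401.39 cm⁴
  bottom flange (beyond web): d = -7.1 cm → contributes +401.39 cm⁴
Total I = 1007.6 cm⁴.
For the y-axis: x̄ = 4.7 cm.
Repeating about the centroidal y-axis gives I_y = 124.84 cm⁴.

I_x ≈ 1010 cm⁴, I_y ≈ 125 cm⁴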